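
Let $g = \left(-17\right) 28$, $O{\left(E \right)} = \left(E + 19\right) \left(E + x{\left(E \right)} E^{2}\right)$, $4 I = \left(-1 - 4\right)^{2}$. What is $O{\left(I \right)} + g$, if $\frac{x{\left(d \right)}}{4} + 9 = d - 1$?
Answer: $- \frac{967239}{64} \approx -15113.0$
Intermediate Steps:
$x{\left(d \right)} = -40 + 4 d$ ($x{\left(d \right)} = -36 + 4 \left(d - 1\right) = -36 + 4 \left(-1 + d\right) = -36 + \left(-4 + 4 d\right) = -40 + 4 d$)
$I = \frac{25}{4}$ ($I = \frac{\left(-1 - 4\right)^{2}}{4} = \frac{\left(-5\right)^{2}}{4} = \frac{1}{4} \cdot 25 = \frac{25}{4} \approx 6.25$)
$O{\left(E \right)} = \left(19 + E\right) \left(E + E^{2} \left(-40 + 4 E\right)\right)$ ($O{\left(E \right)} = \left(E + 19\right) \left(E + \left(-40 + 4 E\right) E^{2}\right) = \left(19 + E\right) \left(E + E^{2} \left(-40 + 4 E\right)\right)$)
$g = -476$
$O{\left(I \right)} + g = \frac{25 \left(19 - \frac{18975}{4} + 4 \left(\frac{25}{4}\right)^{3} + 36 \left(\frac{25}{4}\right)^{2}\right)}{4} - 476 = \frac{25 \left(19 - \frac{18975}{4} + 4 \cdot \frac{15625}{64} + 36 \cdot \frac{625}{16}\right)}{4} - 476 = \frac{25 \left(19 - \frac{18975}{4} + \frac{15625}{16} + \frac{5625}{4}\right)}{4} - 476 = \frac{25}{4} \left(- \frac{37471}{16}\right) - 476 = - \frac{936775}{64} - 476 = - \frac{967239}{64}$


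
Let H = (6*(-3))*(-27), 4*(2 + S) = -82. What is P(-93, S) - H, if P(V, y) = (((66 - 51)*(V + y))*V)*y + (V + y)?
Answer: -14503431/4 ≈ -3.6259e+6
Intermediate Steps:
S = -45/2 (S = -2 + (1/4)*(-82) = -2 - 41/2 = -45/2 ≈ -22.500)
P(V, y) = V + y + V*y*(15*V + 15*y) (P(V, y) = ((15*(V + y))*V)*y + (V + y) = ((15*V + 15*y)*V)*y + (V + y) = (V*(15*V + 15*y))*y + (V + y) = V*y*(15*V + 15*y) + (V + y) = V + y + V*y*(15*V + 15*y))
H = 486 (H = -18*(-27) = 486)
P(-93, S) - H = (-93 - 45/2 + 15*(-93)*(-45/2)**2 + 15*(-45/2)*(-93)**2) - 1*486 = (-93 - 45/2 + 15*(-93)*(2025/4) + 15*(-45/2)*8649) - 486 = (-93 - 45/2 - 2824875/4 - 5838075/2) - 486 = -14501487/4 - 486 = -14503431/4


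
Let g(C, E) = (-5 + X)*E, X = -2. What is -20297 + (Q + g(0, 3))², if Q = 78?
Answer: -17048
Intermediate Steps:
g(C, E) = -7*E (g(C, E) = (-5 - 2)*E = -7*E)
-20297 + (Q + g(0, 3))² = -20297 + (78 - 7*3)² = -20297 + (78 - 21)² = -20297 + 57² = -20297 + 3249 = -17048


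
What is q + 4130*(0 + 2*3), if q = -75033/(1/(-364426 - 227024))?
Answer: 44378292630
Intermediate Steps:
q = 44378267850 (q = -75033/(1/(-591450)) = -75033/(-1/591450) = -75033*(-591450) = 44378267850)
q + 4130*(0 + 2*3) = 44378267850 + 4130*(0 + 2*3) = 44378267850 + 4130*(0 + 6) = 44378267850 + 4130*6 = 44378267850 + 24780 = 44378292630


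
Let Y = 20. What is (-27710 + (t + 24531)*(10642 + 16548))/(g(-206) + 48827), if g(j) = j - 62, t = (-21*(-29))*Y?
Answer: 998144380/48559 ≈ 20555.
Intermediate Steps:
t = 12180 (t = -21*(-29)*20 = 609*20 = 12180)
g(j) = -62 + j
(-27710 + (t + 24531)*(10642 + 16548))/(g(-206) + 48827) = (-27710 + (12180 + 24531)*(10642 + 16548))/((-62 - 206) + 48827) = (-27710 + 36711*27190)/(-268 + 48827) = (-27710 + 998172090)/48559 = 998144380*(1/48559) = 998144380/48559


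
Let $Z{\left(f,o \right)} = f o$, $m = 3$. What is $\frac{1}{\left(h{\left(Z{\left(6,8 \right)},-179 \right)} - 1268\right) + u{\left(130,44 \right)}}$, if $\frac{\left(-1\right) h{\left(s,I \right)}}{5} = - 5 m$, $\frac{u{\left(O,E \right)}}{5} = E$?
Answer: $- \frac{1}{973} \approx -0.0010277$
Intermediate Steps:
$u{\left(O,E \right)} = 5 E$
$h{\left(s,I \right)} = 75$ ($h{\left(s,I \right)} = - 5 \left(\left(-5\right) 3\right) = \left(-5\right) \left(-15\right) = 75$)
$\frac{1}{\left(h{\left(Z{\left(6,8 \right)},-179 \right)} - 1268\right) + u{\left(130,44 \right)}} = \frac{1}{\left(75 - 1268\right) + 5 \cdot 44} = \frac{1}{-1193 + 220} = \frac{1}{-973} = - \frac{1}{973}$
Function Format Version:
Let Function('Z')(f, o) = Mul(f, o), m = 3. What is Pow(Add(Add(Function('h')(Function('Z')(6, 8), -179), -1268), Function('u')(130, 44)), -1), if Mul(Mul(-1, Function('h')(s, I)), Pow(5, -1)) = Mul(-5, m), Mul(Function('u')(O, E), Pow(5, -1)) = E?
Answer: Rational(-1, 973) ≈ -0.0010277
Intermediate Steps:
Function('u')(O, E) = Mul(5, E)
Function('h')(s, I) = 75 (Function('h')(s, I) = Mul(-5, Mul(-5, 3)) = Mul(-5, -15) = 75)
Pow(Add(Add(Function('h')(Function('Z')(6, 8), -179), -1268), Function('u')(130, 44)), -1) = Pow(Add(Add(75, -1268), Mul(5, 44)), -1) = Pow(Add(-1193, 220), -1) = Pow(-973, -1) = Rational(-1, 973)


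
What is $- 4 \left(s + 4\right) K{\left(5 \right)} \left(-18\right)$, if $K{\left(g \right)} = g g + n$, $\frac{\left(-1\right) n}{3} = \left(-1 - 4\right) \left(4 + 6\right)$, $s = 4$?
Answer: $100800$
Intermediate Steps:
$n = 150$ ($n = - 3 \left(-1 - 4\right) \left(4 + 6\right) = - 3 \left(\left(-5\right) 10\right) = \left(-3\right) \left(-50\right) = 150$)
$K{\left(g \right)} = 150 + g^{2}$ ($K{\left(g \right)} = g g + 150 = g^{2} + 150 = 150 + g^{2}$)
$- 4 \left(s + 4\right) K{\left(5 \right)} \left(-18\right) = - 4 \left(4 + 4\right) \left(150 + 5^{2}\right) \left(-18\right) = \left(-4\right) 8 \left(150 + 25\right) \left(-18\right) = \left(-32\right) 175 \left(-18\right) = \left(-5600\right) \left(-18\right) = 100800$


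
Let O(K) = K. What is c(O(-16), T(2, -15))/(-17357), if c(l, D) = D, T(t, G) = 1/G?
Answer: 1/260355 ≈ 3.8409e-6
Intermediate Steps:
c(O(-16), T(2, -15))/(-17357) = 1/(-15*(-17357)) = -1/15*(-1/17357) = 1/260355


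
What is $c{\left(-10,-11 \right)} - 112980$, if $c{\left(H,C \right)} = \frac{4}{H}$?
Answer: $- \frac{564902}{5} \approx -1.1298 \cdot 10^{5}$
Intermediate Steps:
$c{\left(-10,-11 \right)} - 112980 = \frac{4}{-10} - 112980 = 4 \left(- \frac{1}{10}\right) - 112980 = - \frac{2}{5} - 112980 = - \frac{564902}{5}$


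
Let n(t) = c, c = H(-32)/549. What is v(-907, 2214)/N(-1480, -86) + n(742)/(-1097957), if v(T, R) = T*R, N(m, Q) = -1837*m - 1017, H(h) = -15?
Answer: -57639906888589/78009369434619 ≈ -0.73888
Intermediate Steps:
N(m, Q) = -1017 - 1837*m
v(T, R) = R*T
c = -5/183 (c = -15/549 = -15*1/549 = -5/183 ≈ -0.027322)
n(t) = -5/183
v(-907, 2214)/N(-1480, -86) + n(742)/(-1097957) = (2214*(-907))/(-1017 - 1837*(-1480)) - 5/183/(-1097957) = -2008098/(-1017 + 2718760) - 5/183*(-1/1097957) = -2008098/2717743 + 5/200926131 = -57639906888589/78009369434619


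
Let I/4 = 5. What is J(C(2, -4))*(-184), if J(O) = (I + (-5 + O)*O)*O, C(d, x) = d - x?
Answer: -28704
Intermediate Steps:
I = 20 (I = 4*5 = 20)
J(O) = O*(20 + O*(-5 + O)) (J(O) = (20 + (-5 + O)*O)*O = (20 + O*(-5 + O))*O = O*(20 + O*(-5 + O)))
J(C(2, -4))*(-184) = ((2 - 1*(-4))*(20 + (2 - 1*(-4))**2 - 5*(2 - 1*(-4))))*(-184) = ((2 + 4)*(20 + (2 + 4)**2 - 5*(2 + 4)))*(-184) = (6*(20 + 6**2 - 5*6))*(-184) = (6*(20 + 36 - 30))*(-184) = (6*26)*(-184) = 156*(-184) = -28704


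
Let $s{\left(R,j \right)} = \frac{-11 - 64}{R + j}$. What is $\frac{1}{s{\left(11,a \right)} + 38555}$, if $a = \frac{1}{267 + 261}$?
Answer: $\frac{5809}{223926395} \approx 2.5942 \cdot 10^{-5}$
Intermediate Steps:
$a = \frac{1}{528} \approx 0.0018939$
$s{\left(R,j \right)} = - \frac{75}{R + j}$
$\frac{1}{s{\left(11,a \right)} + 38555} = \frac{1}{- \frac{75}{11 + \frac{1}{528}} + 38555} = \frac{1}{- \frac{75}{\frac{5809}{528}} + 38555} = \frac{1}{\left(-75\right) \frac{528}{5809} + 38555} = \frac{1}{- \frac{39600}{5809} + 38555} = \frac{1}{\frac{223926395}{5809}} = \frac{5809}{223926395}$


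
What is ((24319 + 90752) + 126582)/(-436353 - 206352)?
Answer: -80551/214235 ≈ -0.37599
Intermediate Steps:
((24319 + 90752) + 126582)/(-436353 - 206352) = (115071 + 126582)/(-642705) = 241653*(-1/642705) = -80551/214235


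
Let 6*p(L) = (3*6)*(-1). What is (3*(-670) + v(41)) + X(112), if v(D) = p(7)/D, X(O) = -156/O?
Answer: -2309163/1148 ≈ -2011.5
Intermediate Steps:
p(L) = -3 (p(L) = ((3*6)*(-1))/6 = (18*(-1))/6 = (1/6)*(-18) = -3)
v(D) = -3/D
(3*(-670) + v(41)) + X(112) = (3*(-670) - 3/41) - 156/112 = (-2010 - 3*1/41) - 156*1/112 = (-2010 - 3/41) - 39/28 = -82413/41 - 39/28 = -2309163/1148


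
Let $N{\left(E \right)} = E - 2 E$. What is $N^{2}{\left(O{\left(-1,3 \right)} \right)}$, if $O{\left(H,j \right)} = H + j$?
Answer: $4$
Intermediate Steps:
$N{\left(E \right)} = - E$
$N^{2}{\left(O{\left(-1,3 \right)} \right)} = \left(- (-1 + 3)\right)^{2} = \left(\left(-1\right) 2\right)^{2} = \left(-2\right)^{2} = 4$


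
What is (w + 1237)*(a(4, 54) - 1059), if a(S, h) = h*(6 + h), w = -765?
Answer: 1029432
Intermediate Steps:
(w + 1237)*(a(4, 54) - 1059) = (-765 + 1237)*(54*(6 + 54) - 1059) = 472*(54*60 - 1059) = 472*(3240 - 1059) = 472*2181 = 1029432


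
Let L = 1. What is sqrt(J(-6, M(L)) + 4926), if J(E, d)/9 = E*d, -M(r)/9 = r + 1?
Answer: sqrt(5898) ≈ 76.798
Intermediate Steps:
M(r) = -9 - 9*r (M(r) = -9*(r + 1) = -9*(1 + r) = -9 - 9*r)
J(E, d) = 9*E*d (J(E, d) = 9*(E*d) = 9*E*d)
sqrt(J(-6, M(L)) + 4926) = sqrt(9*(-6)*(-9 - 9*1) + 4926) = sqrt(9*(-6)*(-9 - 9) + 4926) = sqrt(9*(-6)*(-18) + 4926) = sqrt(972 + 4926) = sqrt(5898)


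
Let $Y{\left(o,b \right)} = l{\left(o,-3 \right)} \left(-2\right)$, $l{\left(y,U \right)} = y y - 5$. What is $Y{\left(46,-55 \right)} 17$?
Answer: $-71774$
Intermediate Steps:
$l{\left(y,U \right)} = -5 + y^{2}$ ($l{\left(y,U \right)} = y^{2} - 5 = -5 + y^{2}$)
$Y{\left(o,b \right)} = 10 - 2 o^{2}$ ($Y{\left(o,b \right)} = \left(-5 + o^{2}\right) \left(-2\right) = 10 - 2 o^{2}$)
$Y{\left(46,-55 \right)} 17 = \left(10 - 2 \cdot 46^{2}\right) 17 = \left(10 - 4232\right) 17 = \left(-4222\right) 17 = -71774$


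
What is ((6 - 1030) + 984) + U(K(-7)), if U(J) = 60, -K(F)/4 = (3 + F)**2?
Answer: 20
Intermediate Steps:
K(F) = -4*(3 + F)**2
((6 - 1030) + 984) + U(K(-7)) = ((6 - 1030) + 984) + 60 = (-1024 + 984) + 60 = -40 + 60 = 20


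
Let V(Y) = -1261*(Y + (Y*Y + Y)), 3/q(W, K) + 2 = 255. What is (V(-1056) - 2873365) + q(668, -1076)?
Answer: -355818347134/253 ≈ -1.4064e+9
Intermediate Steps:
q(W, K) = 3/253 (q(W, K) = 3/(-2 + 255) = 3/253)
V(Y) = -2522*Y - 1261*Y² (V(Y) = -1261*(Y + (Y² + Y)) = -1261*(Y + (Y + Y²)) = -1261*(Y² + 2*Y) = -2522*Y - 1261*Y²)
(V(-1056) - 2873365) + q(668, -1076) = (-1261*(-1056)*(2 - 1056) - 2873365) + 3/253 = (-1261*(-1056)*(-1054) - 2873365) + 3/253 = (-1403523264 - 2873365) + 3/253 = -1406396629 + 3/253 = -355818347134/253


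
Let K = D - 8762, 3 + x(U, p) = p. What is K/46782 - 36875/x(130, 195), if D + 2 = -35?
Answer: -31977327/166336 ≈ -192.25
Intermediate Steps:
D = -37 (D = -2 - 35 = -37)
x(U, p) = -3 + p
K = -8799 (K = -37 - 8762 = -8799)
K/46782 - 36875/x(130, 195) = -8799/46782 - 36875/(-3 + 195) = -8799*1/46782 - 36875/192 = -2933/15594 - 36875*1/192 = -2933/15594 - 36875/192 = -31977327/166336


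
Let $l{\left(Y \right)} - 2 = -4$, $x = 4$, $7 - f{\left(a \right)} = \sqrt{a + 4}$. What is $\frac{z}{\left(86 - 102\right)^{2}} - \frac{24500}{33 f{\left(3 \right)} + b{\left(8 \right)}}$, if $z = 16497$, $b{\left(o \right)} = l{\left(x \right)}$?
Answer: $- \frac{348462727}{5736704} - \frac{404250 \sqrt{7}}{22409} \approx -108.47$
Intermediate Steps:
$f{\left(a \right)} = 7 - \sqrt{4 + a}$ ($f{\left(a \right)} = 7 - \sqrt{a + 4} = 7 - \sqrt{4 + a}$)
$l{\left(Y \right)} = -2$ ($l{\left(Y \right)} = 2 - 4 = -2$)
$b{\left(o \right)} = -2$
$\frac{z}{\left(86 - 102\right)^{2}} - \frac{24500}{33 f{\left(3 \right)} + b{\left(8 \right)}} = \frac{16497}{\left(86 - 102\right)^{2}} - \frac{24500}{33 \left(7 - \sqrt{4 + 3}\right) - 2} = \frac{16497}{\left(-16\right)^{2}} - \frac{24500}{33 \left(7 - \sqrt{7}\right) - 2} = \frac{16497}{256} - \frac{24500}{\left(231 - 33 \sqrt{7}\right) - 2} = 16497 \cdot \frac{1}{256} - \frac{24500}{229 - 33 \sqrt{7}} = \frac{16497}{256} - \frac{24500}{229 - 33 \sqrt{7}}$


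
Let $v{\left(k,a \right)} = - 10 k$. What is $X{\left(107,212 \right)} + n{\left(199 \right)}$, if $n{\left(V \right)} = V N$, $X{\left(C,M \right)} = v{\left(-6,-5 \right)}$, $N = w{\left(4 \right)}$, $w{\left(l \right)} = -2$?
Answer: $-338$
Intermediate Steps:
$N = -2$
$X{\left(C,M \right)} = 60$ ($X{\left(C,M \right)} = \left(-10\right) \left(-6\right) = 60$)
$n{\left(V \right)} = - 2 V$ ($n{\left(V \right)} = V \left(-2\right) = - 2 V$)
$X{\left(107,212 \right)} + n{\left(199 \right)} = 60 - 398 = -338$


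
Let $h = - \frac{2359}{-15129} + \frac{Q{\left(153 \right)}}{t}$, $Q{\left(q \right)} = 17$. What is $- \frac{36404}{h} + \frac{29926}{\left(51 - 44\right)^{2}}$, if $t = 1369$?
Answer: $- \frac{9210232277633}{42711634} \approx -2.1564 \cdot 10^{5}$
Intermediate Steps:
$h = \frac{3486664}{20711601}$ ($h = - \frac{2359}{-15129} + \frac{17}{1369} = \left(-2359\right) \left(- \frac{1}{15129}\right) + 17 \cdot \frac{1}{1369} = \frac{2359}{15129} + \frac{17}{1369} = \frac{3486664}{20711601} \approx 0.16834$)
$- \frac{36404}{h} + \frac{29926}{\left(51 - 44\right)^{2}} = - \frac{36404}{\frac{3486664}{20711601}} + \frac{29926}{\left(51 - 44\right)^{2}} = \left(-36404\right) \frac{20711601}{3486664} + \frac{29926}{7^{2}} = - \frac{188496280701}{871666} + \frac{29926}{49} = - \frac{9210232277633}{42711634}$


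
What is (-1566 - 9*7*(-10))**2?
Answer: 876096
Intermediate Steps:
(-1566 - 9*7*(-10))**2 = (-1566 - 63*(-10))**2 = (-1566 + 630)**2 = (-936)**2 = 876096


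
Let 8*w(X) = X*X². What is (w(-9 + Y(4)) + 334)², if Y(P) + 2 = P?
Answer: 5424241/64 ≈ 84754.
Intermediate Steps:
Y(P) = -2 + P
w(X) = X³/8 (w(X) = (X*X²)/8 = X³/8)
(w(-9 + Y(4)) + 334)² = ((-9 + (-2 + 4))³/8 + 334)² = ((-9 + 2)³/8 + 334)² = ((⅛)*(-7)³ + 334)² = ((⅛)*(-343) + 334)² = (-343/8 + 334)² = (2329/8)² = 5424241/64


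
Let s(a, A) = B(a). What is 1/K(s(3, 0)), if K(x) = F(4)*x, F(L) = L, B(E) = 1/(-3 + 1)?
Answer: -½ ≈ -0.50000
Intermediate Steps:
B(E) = -½ (B(E) = 1/(-2) = -½)
s(a, A) = -½
K(x) = 4*x
1/K(s(3, 0)) = 1/(4*(-½)) = 1/(-2) = -½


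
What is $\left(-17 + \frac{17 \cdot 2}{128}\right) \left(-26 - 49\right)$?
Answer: $\frac{80325}{64} \approx 1255.1$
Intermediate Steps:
$\left(-17 + \frac{17 \cdot 2}{128}\right) \left(-26 - 49\right) = \left(-17 + 34 \cdot \frac{1}{128}\right) \left(-75\right) = \left(-17 + \frac{17}{64}\right) \left(-75\right) = \left(- \frac{1071}{64}\right) \left(-75\right) = \frac{80325}{64}$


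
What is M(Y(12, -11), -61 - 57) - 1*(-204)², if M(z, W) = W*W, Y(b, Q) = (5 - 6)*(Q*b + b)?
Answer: -27692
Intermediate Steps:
Y(b, Q) = -b - Q*b (Y(b, Q) = -(b + Q*b) = -b - Q*b)
M(z, W) = W²
M(Y(12, -11), -61 - 57) - 1*(-204)² = (-61 - 57)² - 1*(-204)² = (-118)² - 1*41616 = 13924 - 41616 = -27692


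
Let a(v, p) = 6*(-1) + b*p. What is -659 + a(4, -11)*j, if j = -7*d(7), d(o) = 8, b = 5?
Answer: 2757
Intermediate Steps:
j = -56 (j = -7*8 = -56)
a(v, p) = -6 + 5*p (a(v, p) = 6*(-1) + 5*p = -6 + 5*p)
-659 + a(4, -11)*j = -659 + (-6 + 5*(-11))*(-56) = -659 + (-6 - 55)*(-56) = -659 - 61*(-56) = -659 + 3416 = 2757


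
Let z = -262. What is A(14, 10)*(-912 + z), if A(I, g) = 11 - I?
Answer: 3522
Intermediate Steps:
A(14, 10)*(-912 + z) = (11 - 1*14)*(-912 - 262) = (11 - 14)*(-1174) = -3*(-1174) = 3522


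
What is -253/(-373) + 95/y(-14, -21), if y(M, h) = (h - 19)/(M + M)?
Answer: 50115/746 ≈ 67.178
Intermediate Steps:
y(M, h) = (-19 + h)/(2*M) (y(M, h) = (-19 + h)/((2*M)) = (-19 + h)*(1/(2*M)) = (-19 + h)/(2*M))
-253/(-373) + 95/y(-14, -21) = -253/(-373) + 95/(((½)*(-19 - 21)/(-14))) = -253*(-1/373) + 95/(((½)*(-1/14)*(-40))) = 253/373 + 95/(10/7) = 253/373 + 95*(7/10) = 253/373 + 133/2 = 50115/746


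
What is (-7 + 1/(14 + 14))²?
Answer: 38025/784 ≈ 48.501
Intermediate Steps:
(-7 + 1/(14 + 14))² = (-7 + 1/28)² = (-195/28)² = 38025/784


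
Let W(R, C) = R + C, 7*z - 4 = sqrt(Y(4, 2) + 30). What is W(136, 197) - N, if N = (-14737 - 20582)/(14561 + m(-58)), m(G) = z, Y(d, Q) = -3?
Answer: 387227441705/1154436526 - 82411*sqrt(3)/1154436526 ≈ 335.43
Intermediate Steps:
z = 4/7 + 3*sqrt(3)/7 (z = 4/7 + sqrt(-3 + 30)/7 = 4/7 + sqrt(27)/7 = 4/7 + (3*sqrt(3))/7 = 4/7 + 3*sqrt(3)/7 ≈ 1.3137)
m(G) = 4/7 + 3*sqrt(3)/7
W(R, C) = C + R
N = -35319/(101931/7 + 3*sqrt(3)/7) (N = (-14737 - 20582)/(14561 + (4/7 + 3*sqrt(3)/7)) = -35319/(101931/7 + 3*sqrt(3)/7) ≈ -2.4254)
W(136, 197) - N = (197 + 136) - (-2800078547/1154436526 + 82411*sqrt(3)/1154436526) = 333 + (2800078547/1154436526 - 82411*sqrt(3)/1154436526) = 387227441705/1154436526 - 82411*sqrt(3)/1154436526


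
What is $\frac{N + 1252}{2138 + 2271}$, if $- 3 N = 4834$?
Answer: $- \frac{1078}{13227} \approx -0.0815$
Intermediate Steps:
$N = - \frac{4834}{3}$ ($N = \left(- \frac{1}{3}\right) 4834 = - \frac{4834}{3} \approx -1611.3$)
$\frac{N + 1252}{2138 + 2271} = \frac{- \frac{4834}{3} + 1252}{2138 + 2271} = - \frac{1078}{3 \cdot 4409} = \left(- \frac{1078}{3}\right) \frac{1}{4409} = - \frac{1078}{13227}$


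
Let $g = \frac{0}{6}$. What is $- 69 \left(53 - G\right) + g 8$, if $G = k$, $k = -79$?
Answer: $-9108$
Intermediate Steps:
$g = 0$ ($g = 0 \cdot \frac{1}{6} = 0$)
$G = -79$
$- 69 \left(53 - G\right) + g 8 = - 69 \left(53 - -79\right) + 0 \cdot 8 = - 69 \left(53 + 79\right) + 0 = \left(-69\right) 132 + 0 = -9108 + 0 = -9108$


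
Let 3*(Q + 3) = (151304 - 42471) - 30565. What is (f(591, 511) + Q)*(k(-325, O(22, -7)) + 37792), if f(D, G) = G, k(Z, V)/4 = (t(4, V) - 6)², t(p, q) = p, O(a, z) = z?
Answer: 3016775936/3 ≈ 1.0056e+9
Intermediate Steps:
k(Z, V) = 16 (k(Z, V) = 4*(4 - 6)² = 4*(-2)² = 4*4 = 16)
Q = 78259/3 (Q = -3 + ((151304 - 42471) - 30565)/3 = -3 + (108833 - 30565)/3 = -3 + (⅓)*78268 = -3 + 78268/3 = 78259/3 ≈ 26086.)
(f(591, 511) + Q)*(k(-325, O(22, -7)) + 37792) = (511 + 78259/3)*(16 + 37792) = (79792/3)*37808 = 3016775936/3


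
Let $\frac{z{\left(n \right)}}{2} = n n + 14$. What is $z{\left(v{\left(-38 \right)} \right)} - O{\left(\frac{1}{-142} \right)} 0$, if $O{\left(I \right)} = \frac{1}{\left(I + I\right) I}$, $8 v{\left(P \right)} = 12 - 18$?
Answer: $\frac{233}{8} \approx 29.125$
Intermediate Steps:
$v{\left(P \right)} = - \frac{3}{4}$ ($v{\left(P \right)} = \frac{12 - 18}{8} = \frac{1}{8} \left(-6\right) = - \frac{3}{4}$)
$z{\left(n \right)} = 28 + 2 n^{2}$ ($z{\left(n \right)} = 2 \left(n n + 14\right) = 2 \left(n^{2} + 14\right) = 2 \left(14 + n^{2}\right) = 28 + 2 n^{2}$)
$O{\left(I \right)} = \frac{1}{2 I^{2}}$ ($O{\left(I \right)} = \frac{1}{2 I I} = \frac{\frac{1}{2} \frac{1}{I}}{I} = \frac{1}{2 I^{2}}$)
$z{\left(v{\left(-38 \right)} \right)} - O{\left(\frac{1}{-142} \right)} 0 = \left(28 + 2 \left(- \frac{3}{4}\right)^{2}\right) - \frac{1}{2 \cdot \frac{1}{20164}} \cdot 0 = \left(28 + 2 \cdot \frac{9}{16}\right) - \frac{1}{2 \cdot \frac{1}{20164}} \cdot 0 = \left(28 + \frac{9}{8}\right) - \frac{1}{2} \cdot 20164 \cdot 0 = \frac{233}{8} - 10082 \cdot 0 = \frac{233}{8} - 0 = \frac{233}{8} + 0 = \frac{233}{8}$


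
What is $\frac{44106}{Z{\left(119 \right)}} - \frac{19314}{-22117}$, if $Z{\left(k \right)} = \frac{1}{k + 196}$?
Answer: $\frac{307280125944}{22117} \approx 1.3893 \cdot 10^{7}$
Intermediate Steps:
$Z{\left(k \right)} = \frac{1}{196 + k}$
$\frac{44106}{Z{\left(119 \right)}} - \frac{19314}{-22117} = \frac{44106}{\frac{1}{196 + 119}} - \frac{19314}{-22117} = \frac{44106}{\frac{1}{315}} - - \frac{19314}{22117} = 44106 \frac{1}{\frac{1}{315}} + \frac{19314}{22117} = 44106 \cdot 315 + \frac{19314}{22117} = 13893390 + \frac{19314}{22117} = \frac{307280125944}{22117}$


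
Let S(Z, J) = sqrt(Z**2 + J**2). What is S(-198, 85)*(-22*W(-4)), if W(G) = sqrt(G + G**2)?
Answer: -44*sqrt(139287) ≈ -16421.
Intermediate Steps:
S(Z, J) = sqrt(J**2 + Z**2)
S(-198, 85)*(-22*W(-4)) = sqrt(85**2 + (-198)**2)*(-22*2*sqrt(3)) = sqrt(7225 + 39204)*(-22*2*sqrt(3)) = sqrt(46429)*(-44*sqrt(3)) = -44*sqrt(139287)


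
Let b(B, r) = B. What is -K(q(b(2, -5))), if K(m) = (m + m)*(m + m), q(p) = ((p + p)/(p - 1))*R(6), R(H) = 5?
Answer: -1600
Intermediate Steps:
q(p) = 10*p/(-1 + p) (q(p) = ((p + p)/(p - 1))*5 = ((2*p)/(-1 + p))*5 = (2*p/(-1 + p))*5 = 10*p/(-1 + p))
K(m) = 4*m² (K(m) = (2*m)*(2*m) = 4*m²)
-K(q(b(2, -5))) = -4*(10*2/(-1 + 2))² = -4*(10*2/1)² = -4*(10*2*1)² = -4*20² = -4*400 = -1*1600 = -1600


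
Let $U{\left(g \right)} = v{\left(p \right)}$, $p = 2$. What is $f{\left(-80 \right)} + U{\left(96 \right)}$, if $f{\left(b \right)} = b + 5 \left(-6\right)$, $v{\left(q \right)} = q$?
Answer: $-108$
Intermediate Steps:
$U{\left(g \right)} = 2$
$f{\left(b \right)} = -30 + b$ ($f{\left(b \right)} = b - 30 = -30 + b$)
$f{\left(-80 \right)} + U{\left(96 \right)} = \left(-30 - 80\right) + 2 = -110 + 2 = -108$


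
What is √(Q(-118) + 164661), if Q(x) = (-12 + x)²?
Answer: √181561 ≈ 426.10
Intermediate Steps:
√(Q(-118) + 164661) = √((-12 - 118)² + 164661) = √((-130)² + 164661) = √(16900 + 164661) = √181561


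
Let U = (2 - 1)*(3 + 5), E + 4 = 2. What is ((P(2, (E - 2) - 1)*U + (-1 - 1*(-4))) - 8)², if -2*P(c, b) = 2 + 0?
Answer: 169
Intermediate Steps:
E = -2 (E = -4 + 2 = -2)
U = 8 (U = 1*8 = 8)
P(c, b) = -1 (P(c, b) = -(2 + 0)/2 = -½*2 = -1)
((P(2, (E - 2) - 1)*U + (-1 - 1*(-4))) - 8)² = ((-1*8 + (-1 - 1*(-4))) - 8)² = ((-8 + (-1 + 4)) - 8)² = ((-8 + 3) - 8)² = (-5 - 8)² = (-13)² = 169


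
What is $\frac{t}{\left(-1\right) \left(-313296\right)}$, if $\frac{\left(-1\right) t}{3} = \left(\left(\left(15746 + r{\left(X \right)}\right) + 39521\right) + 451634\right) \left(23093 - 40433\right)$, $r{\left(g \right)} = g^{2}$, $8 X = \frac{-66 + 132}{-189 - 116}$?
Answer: $\frac{654126746706963}{7771829440} \approx 84166.0$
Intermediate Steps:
$X = - \frac{33}{1220}$ ($X = \frac{\left(-66 + 132\right) \frac{1}{-189 - 116}}{8} = \frac{66 \frac{1}{-305}}{8} = \frac{66 \left(- \frac{1}{305}\right)}{8} = \frac{1}{8} \left(- \frac{66}{305}\right) = - \frac{33}{1220} \approx -0.027049$)
$t = \frac{1962380240120889}{74420}$ ($t = - 3 \left(\left(\left(15746 + \left(- \frac{33}{1220}\right)^{2}\right) + 39521\right) + 451634\right) \left(23093 - 40433\right) = - 3 \left(\left(\left(15746 + \frac{1089}{1488400}\right) + 39521\right) + 451634\right) \left(-17340\right) = - 3 \left(\left(\frac{23436347489}{1488400} + 39521\right) + 451634\right) \left(-17340\right) = - 3 \left(\frac{82259403889}{1488400} + 451634\right) \left(-17340\right) = - 3 \cdot \frac{754471449489}{1488400} \left(-17340\right) = \left(-3\right) \left(- \frac{654126746706963}{74420}\right) = \frac{1962380240120889}{74420} \approx 2.6369 \cdot 10^{10}$)
$\frac{t}{\left(-1\right) \left(-313296\right)} = \frac{1962380240120889}{74420 \left(\left(-1\right) \left(-313296\right)\right)} = \frac{1962380240120889}{74420 \cdot 313296} = \frac{1962380240120889}{74420} \cdot \frac{1}{313296} = \frac{654126746706963}{7771829440}$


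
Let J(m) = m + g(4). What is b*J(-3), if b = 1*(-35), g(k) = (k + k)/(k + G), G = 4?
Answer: 70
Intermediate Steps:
g(k) = 2*k/(4 + k) (g(k) = (k + k)/(k + 4) = (2*k)/(4 + k) = 2*k/(4 + k))
b = -35
J(m) = 1 + m (J(m) = m + 2*4/(4 + 4) = m + 2*4/8 = m + 2*4*(⅛) = m + 1 = 1 + m)
b*J(-3) = -35*(1 - 3) = -35*(-2) = 70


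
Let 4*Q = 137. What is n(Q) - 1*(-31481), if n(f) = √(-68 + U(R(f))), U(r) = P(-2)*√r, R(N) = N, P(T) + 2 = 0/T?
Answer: 31481 + √(-68 - √137) ≈ 31481.0 + 8.9277*I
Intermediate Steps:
P(T) = -2 (P(T) = -2 + 0/T = -2 + 0 = -2)
Q = 137/4 (Q = (¼)*137 = 137/4 ≈ 34.250)
U(r) = -2*√r
n(f) = √(-68 - 2*√f)
n(Q) - 1*(-31481) = √(-68 - √137) - 1*(-31481) = √(-68 - √137) + 31481 = 31481 + √(-68 - √137)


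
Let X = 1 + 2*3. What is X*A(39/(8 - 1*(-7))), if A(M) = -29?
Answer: -203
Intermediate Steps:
X = 7 (X = 1 + 6 = 7)
X*A(39/(8 - 1*(-7))) = 7*(-29) = -203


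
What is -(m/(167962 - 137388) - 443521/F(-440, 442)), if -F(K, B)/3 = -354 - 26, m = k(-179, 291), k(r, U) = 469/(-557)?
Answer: 3776519045869/9706939260 ≈ 389.05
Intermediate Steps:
k(r, U) = -469/557 (k(r, U) = 469*(-1/557) = -469/557)
m = -469/557 ≈ -0.84201
F(K, B) = 1140 (F(K, B) = -3*(-354 - 26) = -3*(-380) = 1140)
-(m/(167962 - 137388) - 443521/F(-440, 442)) = -(-469/(557*(167962 - 137388)) - 443521/1140) = -(-469/557/30574 - 443521*1/1140) = -(-469/557*1/30574 - 443521/1140) = -(-469/17029718 - 443521/1140) = -1*(-3776519045869/9706939260) = 3776519045869/9706939260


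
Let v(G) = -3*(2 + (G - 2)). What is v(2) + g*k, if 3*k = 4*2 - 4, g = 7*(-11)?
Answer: -326/3 ≈ -108.67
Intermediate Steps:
v(G) = -3*G (v(G) = -3*(2 + (-2 + G)) = -3*G)
g = -77
k = 4/3 (k = (4*2 - 4)/3 = (8 - 4)/3 = (⅓)*4 = 4/3 ≈ 1.3333)
v(2) + g*k = -3*2 - 77*4/3 = -6 - 308/3 = -326/3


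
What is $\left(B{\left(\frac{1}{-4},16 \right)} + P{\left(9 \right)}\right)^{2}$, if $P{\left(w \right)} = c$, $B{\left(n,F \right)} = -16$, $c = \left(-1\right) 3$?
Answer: $361$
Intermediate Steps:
$c = -3$
$P{\left(w \right)} = -3$
$\left(B{\left(\frac{1}{-4},16 \right)} + P{\left(9 \right)}\right)^{2} = \left(-16 - 3\right)^{2} = \left(-19\right)^{2} = 361$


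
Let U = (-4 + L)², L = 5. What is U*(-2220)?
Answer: -2220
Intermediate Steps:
U = 1 (U = (-4 + 5)² = 1² = 1)
U*(-2220) = 1*(-2220) = -2220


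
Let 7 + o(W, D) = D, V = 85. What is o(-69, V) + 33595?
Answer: 33673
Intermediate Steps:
o(W, D) = -7 + D
o(-69, V) + 33595 = (-7 + 85) + 33595 = 78 + 33595 = 33673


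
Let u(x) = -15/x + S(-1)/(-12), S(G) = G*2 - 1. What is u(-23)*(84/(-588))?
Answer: -83/644 ≈ -0.12888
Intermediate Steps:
S(G) = -1 + 2*G (S(G) = 2*G - 1 = -1 + 2*G)
u(x) = ¼ - 15/x (u(x) = -15/x + (-1 + 2*(-1))/(-12) = -15/x + (-1 - 2)*(-1/12) = -15/x - 3*(-1/12) = -15/x + ¼ = ¼ - 15/x)
u(-23)*(84/(-588)) = ((¼)*(-60 - 23)/(-23))*(84/(-588)) = ((¼)*(-1/23)*(-83))*(84*(-1/588)) = (83/92)*(-⅐) = -83/644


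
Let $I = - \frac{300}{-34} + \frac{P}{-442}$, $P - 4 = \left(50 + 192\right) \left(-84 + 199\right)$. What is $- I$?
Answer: $\frac{11967}{221} \approx 54.149$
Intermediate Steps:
$P = 27834$ ($P = 4 + \left(50 + 192\right) \left(-84 + 199\right) = 4 + 242 \cdot 115 = 4 + 27830 = 27834$)
$I = - \frac{11967}{221}$ ($I = - \frac{300}{-34} + \frac{27834}{-442} = \left(-300\right) \left(- \frac{1}{34}\right) + 27834 \left(- \frac{1}{442}\right) = \frac{150}{17} - \frac{13917}{221} = - \frac{11967}{221} \approx -54.149$)
$- I = \left(-1\right) \left(- \frac{11967}{221}\right) = \frac{11967}{221}$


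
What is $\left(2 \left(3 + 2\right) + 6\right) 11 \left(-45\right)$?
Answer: $-7920$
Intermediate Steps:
$\left(2 \left(3 + 2\right) + 6\right) 11 \left(-45\right) = \left(2 \cdot 5 + 6\right) 11 \left(-45\right) = \left(10 + 6\right) 11 \left(-45\right) = 16 \cdot 11 \left(-45\right) = 176 \left(-45\right) = -7920$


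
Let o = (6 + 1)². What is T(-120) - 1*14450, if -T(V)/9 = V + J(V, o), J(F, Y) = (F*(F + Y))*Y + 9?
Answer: -3770771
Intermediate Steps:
o = 49 (o = 7² = 49)
J(F, Y) = 9 + F*Y*(F + Y) (J(F, Y) = F*Y*(F + Y) + 9 = 9 + F*Y*(F + Y))
T(V) = -81 - 21618*V - 441*V² (T(V) = -9*(V + (9 + V*49² + 49*V²)) = -9*(V + (9 + V*2401 + 49*V²)) = -9*(V + (9 + 2401*V + 49*V²)) = -9*(V + (9 + 49*V² + 2401*V)) = -9*(9 + 49*V² + 2402*V) = -81 - 21618*V - 441*V²)
T(-120) - 1*14450 = (-81 - 21618*(-120) - 441*(-120)²) - 1*14450 = (-81 + 2594160 - 441*14400) - 14450 = (-81 + 2594160 - 6350400) - 14450 = -3756321 - 14450 = -3770771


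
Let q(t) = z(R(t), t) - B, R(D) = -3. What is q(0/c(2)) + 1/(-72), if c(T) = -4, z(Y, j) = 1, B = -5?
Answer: 431/72 ≈ 5.9861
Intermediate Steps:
q(t) = 6 (q(t) = 1 - 1*(-5) = 1 + 5 = 6)
q(0/c(2)) + 1/(-72) = 6 + 1/(-72) = 6 - 1/72 = 431/72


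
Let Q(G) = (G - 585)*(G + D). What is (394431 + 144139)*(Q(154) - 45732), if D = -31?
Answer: -53181094650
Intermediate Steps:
Q(G) = (-585 + G)*(-31 + G) (Q(G) = (G - 585)*(G - 31) = (-585 + G)*(-31 + G))
(394431 + 144139)*(Q(154) - 45732) = (394431 + 144139)*((18135 + 154² - 616*154) - 45732) = 538570*((18135 + 23716 - 94864) - 45732) = 538570*(-53013 - 45732) = 538570*(-98745) = -53181094650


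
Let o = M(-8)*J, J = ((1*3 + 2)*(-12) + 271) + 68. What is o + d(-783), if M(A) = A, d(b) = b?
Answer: -3015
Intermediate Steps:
J = 279 (J = ((3 + 2)*(-12) + 271) + 68 = (5*(-12) + 271) + 68 = (-60 + 271) + 68 = 211 + 68 = 279)
o = -2232 (o = -8*279 = -2232)
o + d(-783) = -2232 - 783 = -3015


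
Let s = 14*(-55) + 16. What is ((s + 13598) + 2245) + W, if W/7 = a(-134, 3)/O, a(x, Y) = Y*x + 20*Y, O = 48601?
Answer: 104762585/6943 ≈ 15089.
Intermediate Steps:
a(x, Y) = 20*Y + Y*x
s = -754 (s = -770 + 16 = -754)
W = -342/6943 (W = 7*((3*(20 - 134))/48601) = 7*((3*(-114))*(1/48601)) = 7*(-342*1/48601) = 7*(-342/48601) = -342/6943 ≈ -0.049258)
((s + 13598) + 2245) + W = ((-754 + 13598) + 2245) - 342/6943 = (12844 + 2245) - 342/6943 = 15089 - 342/6943 = 104762585/6943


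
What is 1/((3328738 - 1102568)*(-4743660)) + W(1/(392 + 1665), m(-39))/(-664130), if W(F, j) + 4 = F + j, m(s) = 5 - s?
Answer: -86890328950311361/1442644318522652170200 ≈ -6.0230e-5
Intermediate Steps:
W(F, j) = -4 + F + j (W(F, j) = -4 + (F + j) = -4 + F + j)
1/((3328738 - 1102568)*(-4743660)) + W(1/(392 + 1665), m(-39))/(-664130) = 1/((3328738 - 1102568)*(-4743660)) + (-4 + 1/(392 + 1665) + (5 - 1*(-39)))/(-664130) = -1/4743660/2226170 + (-4 + 1/2057 + (5 + 39))*(-1/664130) = (1/2226170)*(-1/4743660) + (-4 + 1/2057 + 44)*(-1/664130) = -1/10560193582200 + (82281/2057)*(-1/664130) = -1/10560193582200 - 82281/1366115410 = -86890328950311361/1442644318522652170200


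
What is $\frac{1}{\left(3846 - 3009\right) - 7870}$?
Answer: $- \frac{1}{7033} \approx -0.00014219$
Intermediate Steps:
$\frac{1}{\left(3846 - 3009\right) - 7870} = \frac{1}{837 - 7870} = \frac{1}{-7033} = - \frac{1}{7033}$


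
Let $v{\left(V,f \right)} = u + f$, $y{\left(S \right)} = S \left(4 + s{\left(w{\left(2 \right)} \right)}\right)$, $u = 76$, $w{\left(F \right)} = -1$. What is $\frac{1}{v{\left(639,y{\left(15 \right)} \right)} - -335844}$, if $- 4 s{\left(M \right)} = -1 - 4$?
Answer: $\frac{4}{1343995} \approx 2.9762 \cdot 10^{-6}$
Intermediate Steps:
$s{\left(M \right)} = \frac{5}{4}$ ($s{\left(M \right)} = - \frac{-1 - 4}{4} = \left(- \frac{1}{4}\right) \left(-5\right) = \frac{5}{4}$)
$y{\left(S \right)} = \frac{21 S}{4}$ ($y{\left(S \right)} = S \left(4 + \frac{5}{4}\right) = S \frac{21}{4} = \frac{21 S}{4}$)
$v{\left(V,f \right)} = 76 + f$
$\frac{1}{v{\left(639,y{\left(15 \right)} \right)} - -335844} = \frac{1}{\left(76 + \frac{21}{4} \cdot 15\right) - -335844} = \frac{1}{\left(76 + \frac{315}{4}\right) + 335844} = \frac{1}{\frac{619}{4} + 335844} = \frac{1}{\frac{1343995}{4}} = \frac{4}{1343995}$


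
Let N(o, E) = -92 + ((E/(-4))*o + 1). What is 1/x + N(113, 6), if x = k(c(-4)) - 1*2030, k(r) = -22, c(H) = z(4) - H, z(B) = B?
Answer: -534547/2052 ≈ -260.50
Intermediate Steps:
c(H) = 4 - H
N(o, E) = -91 - E*o/4 (N(o, E) = -92 + ((E*(-¼))*o + 1) = -92 + ((-E/4)*o + 1) = -92 + (-E*o/4 + 1) = -92 + (1 - E*o/4) = -91 - E*o/4)
x = -2052 (x = -22 - 1*2030 = -22 - 2030 = -2052)
1/x + N(113, 6) = 1/(-2052) + (-91 - ¼*6*113) = -1/2052 + (-91 - 339/2) = -1/2052 - 521/2 = -534547/2052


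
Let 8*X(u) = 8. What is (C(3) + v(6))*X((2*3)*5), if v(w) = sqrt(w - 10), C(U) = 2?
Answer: 2 + 2*I ≈ 2.0 + 2.0*I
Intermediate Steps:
v(w) = sqrt(-10 + w)
X(u) = 1 (X(u) = (1/8)*8 = 1)
(C(3) + v(6))*X((2*3)*5) = (2 + sqrt(-10 + 6))*1 = (2 + sqrt(-4))*1 = (2 + 2*I)*1 = 2 + 2*I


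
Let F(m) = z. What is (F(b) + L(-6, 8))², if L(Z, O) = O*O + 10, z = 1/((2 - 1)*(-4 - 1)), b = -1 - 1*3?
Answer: 136161/25 ≈ 5446.4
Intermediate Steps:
b = -4 (b = -1 - 3 = -4)
z = -⅕ (z = 1/(1*(-5)) = 1/(-5) = -⅕ ≈ -0.20000)
F(m) = -⅕
L(Z, O) = 10 + O² (L(Z, O) = O² + 10 = 10 + O²)
(F(b) + L(-6, 8))² = (-⅕ + (10 + 8²))² = (-⅕ + (10 + 64))² = (-⅕ + 74)² = (369/5)² = 136161/25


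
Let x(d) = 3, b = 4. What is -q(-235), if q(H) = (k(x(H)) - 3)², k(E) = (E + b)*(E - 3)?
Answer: -9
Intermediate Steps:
k(E) = (-3 + E)*(4 + E) (k(E) = (E + 4)*(E - 3) = (4 + E)*(-3 + E) = (-3 + E)*(4 + E))
q(H) = 9 (q(H) = ((-12 + 3 + 3²) - 3)² = ((-12 + 3 + 9) - 3)² = (0 - 3)² = (-3)² = 9)
-q(-235) = -1*9 = -9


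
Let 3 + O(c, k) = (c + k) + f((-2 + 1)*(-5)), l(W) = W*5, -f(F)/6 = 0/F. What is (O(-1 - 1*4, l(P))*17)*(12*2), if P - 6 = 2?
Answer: 13056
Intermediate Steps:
P = 8 (P = 6 + 2 = 8)
f(F) = 0 (f(F) = -0/F = -6*0 = 0)
l(W) = 5*W
O(c, k) = -3 + c + k (O(c, k) = -3 + ((c + k) + 0) = -3 + (c + k) = -3 + c + k)
(O(-1 - 1*4, l(P))*17)*(12*2) = ((-3 + (-1 - 1*4) + 5*8)*17)*(12*2) = ((-3 + (-1 - 4) + 40)*17)*24 = ((-3 - 5 + 40)*17)*24 = (32*17)*24 = 544*24 = 13056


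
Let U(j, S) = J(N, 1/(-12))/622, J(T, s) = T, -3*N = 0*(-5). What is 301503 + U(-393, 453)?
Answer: 301503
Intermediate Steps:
N = 0 (N = -0*(-5) = -1/3*0 = 0)
U(j, S) = 0 (U(j, S) = 0/622 = 0*(1/622) = 0)
301503 + U(-393, 453) = 301503 + 0 = 301503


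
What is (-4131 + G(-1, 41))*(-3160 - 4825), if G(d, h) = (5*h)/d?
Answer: 34622960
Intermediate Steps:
G(d, h) = 5*h/d
(-4131 + G(-1, 41))*(-3160 - 4825) = (-4131 + 5*41/(-1))*(-3160 - 4825) = (-4131 + 5*41*(-1))*(-7985) = (-4131 - 205)*(-7985) = -4336*(-7985) = 34622960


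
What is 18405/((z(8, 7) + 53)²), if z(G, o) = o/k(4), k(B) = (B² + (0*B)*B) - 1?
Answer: 4141125/643204 ≈ 6.4383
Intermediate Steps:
k(B) = -1 + B² (k(B) = (B² + 0*B) - 1 = (B² + 0) - 1 = B² - 1 = -1 + B²)
z(G, o) = o/15 (z(G, o) = o/(-1 + 4²) = o/(-1 + 16) = o/15)
18405/((z(8, 7) + 53)²) = 18405/(((1/15)*7 + 53)²) = 18405/((7/15 + 53)²) = 18405/((802/15)²) = 18405/(643204/225) = 18405*(225/643204) = 4141125/643204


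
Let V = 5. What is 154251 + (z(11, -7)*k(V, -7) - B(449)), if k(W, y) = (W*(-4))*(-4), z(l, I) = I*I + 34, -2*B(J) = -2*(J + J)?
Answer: 159993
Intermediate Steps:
B(J) = 2*J (B(J) = -(-1)*(J + J) = -(-1)*2*J = -(-2)*J = 2*J)
z(l, I) = 34 + I**2 (z(l, I) = I**2 + 34 = 34 + I**2)
k(W, y) = 16*W (k(W, y) = -4*W*(-4) = 16*W)
154251 + (z(11, -7)*k(V, -7) - B(449)) = 154251 + ((34 + (-7)**2)*(16*5) - 2*449) = 154251 + ((34 + 49)*80 - 1*898) = 154251 + (83*80 - 898) = 154251 + (6640 - 898) = 154251 + 5742 = 159993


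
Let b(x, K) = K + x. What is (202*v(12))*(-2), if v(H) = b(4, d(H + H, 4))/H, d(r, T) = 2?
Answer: -202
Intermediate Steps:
v(H) = 6/H (v(H) = (2 + 4)/H = 6/H)
(202*v(12))*(-2) = (202*(6/12))*(-2) = (202*(6*(1/12)))*(-2) = (202*(½))*(-2) = 101*(-2) = -202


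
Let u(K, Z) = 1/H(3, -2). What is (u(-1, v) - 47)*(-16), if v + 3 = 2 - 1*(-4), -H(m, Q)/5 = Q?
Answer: 3752/5 ≈ 750.40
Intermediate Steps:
H(m, Q) = -5*Q
v = 3 (v = -3 + (2 - 1*(-4)) = -3 + (2 + 4) = -3 + 6 = 3)
u(K, Z) = ⅒ (u(K, Z) = 1/(-5*(-2)) = 1/10 = ⅒)
(u(-1, v) - 47)*(-16) = (⅒ - 47)*(-16) = -469/10*(-16) = 3752/5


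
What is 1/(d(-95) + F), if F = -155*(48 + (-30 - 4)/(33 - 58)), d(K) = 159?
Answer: -5/37459 ≈ -0.00013348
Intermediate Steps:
F = -38254/5 (F = -155*(48 - 34/(-25)) = -155*(48 - 34*(-1/25)) = -155*(48 + 34/25) = -155*1234/25 = -38254/5 ≈ -7650.8)
1/(d(-95) + F) = 1/(159 - 38254/5) = 1/(-37459/5) = -5/37459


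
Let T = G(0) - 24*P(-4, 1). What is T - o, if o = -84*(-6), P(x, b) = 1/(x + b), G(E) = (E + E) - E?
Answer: -496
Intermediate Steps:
G(E) = E (G(E) = 2*E - E = E)
P(x, b) = 1/(b + x)
o = 504
T = 8 (T = 0 - 24/(1 - 4) = 0 - 24/(-3) = 0 - 24*(-1/3) = 0 + 8 = 8)
T - o = 8 - 1*504 = 8 - 504 = -496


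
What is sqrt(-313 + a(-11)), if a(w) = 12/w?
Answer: I*sqrt(38005)/11 ≈ 17.723*I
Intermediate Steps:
sqrt(-313 + a(-11)) = sqrt(-313 + 12/(-11)) = sqrt(-313 + 12*(-1/11)) = sqrt(-313 - 12/11) = sqrt(-3455/11) = I*sqrt(38005)/11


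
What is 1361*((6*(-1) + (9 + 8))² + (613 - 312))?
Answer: 574342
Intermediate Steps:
1361*((6*(-1) + (9 + 8))² + (613 - 312)) = 1361*((-6 + 17)² + 301) = 1361*(11² + 301) = 1361*(121 + 301) = 1361*422 = 574342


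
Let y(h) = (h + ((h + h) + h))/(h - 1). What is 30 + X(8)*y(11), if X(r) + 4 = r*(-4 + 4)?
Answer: 62/5 ≈ 12.400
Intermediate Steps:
X(r) = -4 (X(r) = -4 + r*(-4 + 4) = -4 + r*0 = -4 + 0 = -4)
y(h) = 4*h/(-1 + h) (y(h) = (h + (2*h + h))/(-1 + h) = (h + 3*h)/(-1 + h) = (4*h)/(-1 + h) = 4*h/(-1 + h))
30 + X(8)*y(11) = 30 - 16*11/(-1 + 11) = 30 - 16*11/10 = 30 - 4*22/5 = 30 - 88/5 = 62/5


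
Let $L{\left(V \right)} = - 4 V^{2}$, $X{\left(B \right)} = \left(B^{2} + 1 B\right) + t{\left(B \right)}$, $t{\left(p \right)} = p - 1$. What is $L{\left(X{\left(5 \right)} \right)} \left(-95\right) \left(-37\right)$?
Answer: $-16253360$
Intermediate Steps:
$t{\left(p \right)} = -1 + p$
$X{\left(B \right)} = -1 + B^{2} + 2 B$ ($X{\left(B \right)} = \left(B^{2} + 1 B\right) + \left(-1 + B\right) = \left(B^{2} + B\right) + \left(-1 + B\right) = \left(B + B^{2}\right) + \left(-1 + B\right) = -1 + B^{2} + 2 B$)
$L{\left(X{\left(5 \right)} \right)} \left(-95\right) \left(-37\right) = - 4 \left(-1 + 5^{2} + 2 \cdot 5\right)^{2} \left(-95\right) \left(-37\right) = - 4 \left(-1 + 25 + 10\right)^{2} \left(-95\right) \left(-37\right) = - 4 \cdot 34^{2} \left(-95\right) \left(-37\right) = \left(-4\right) 1156 \left(-95\right) \left(-37\right) = \left(-4624\right) \left(-95\right) \left(-37\right) = 439280 \left(-37\right) = -16253360$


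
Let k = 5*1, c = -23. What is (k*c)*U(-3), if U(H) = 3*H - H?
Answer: 690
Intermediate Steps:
k = 5
U(H) = 2*H
(k*c)*U(-3) = (5*(-23))*(2*(-3)) = -115*(-6) = 690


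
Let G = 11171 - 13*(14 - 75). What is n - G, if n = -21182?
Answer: -33146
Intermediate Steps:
G = 11964 (G = 11171 - 13*(-61) = 11171 + 793 = 11964)
n - G = -21182 - 1*11964 = -21182 - 11964 = -33146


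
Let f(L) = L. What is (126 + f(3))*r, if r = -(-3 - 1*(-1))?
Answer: 258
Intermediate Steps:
r = 2 (r = -(-3 + 1) = -1*(-2) = 2)
(126 + f(3))*r = (126 + 3)*2 = 129*2 = 258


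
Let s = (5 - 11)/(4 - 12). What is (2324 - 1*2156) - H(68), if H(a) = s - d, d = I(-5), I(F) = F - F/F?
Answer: 645/4 ≈ 161.25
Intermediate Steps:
I(F) = -1 + F (I(F) = F - 1*1 = F - 1 = -1 + F)
d = -6 (d = -1 - 5 = -6)
s = ¾ (s = -6/(-8) = -6*(-⅛) = ¾ ≈ 0.75000)
H(a) = 27/4 (H(a) = ¾ - 1*(-6) = ¾ + 6 = 27/4)
(2324 - 1*2156) - H(68) = (2324 - 1*2156) - 1*27/4 = (2324 - 2156) - 27/4 = 168 - 27/4 = 645/4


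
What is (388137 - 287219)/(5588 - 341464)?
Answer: -50459/167938 ≈ -0.30046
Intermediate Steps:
(388137 - 287219)/(5588 - 341464) = 100918/(-335876) = 100918*(-1/335876) = -50459/167938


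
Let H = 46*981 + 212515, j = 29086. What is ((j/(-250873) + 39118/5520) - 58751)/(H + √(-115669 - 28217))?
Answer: -10479527788163465953/45961468791463511160 + 40674922811833*I*√143886/45961468791463511160 ≈ -0.22801 + 0.00033569*I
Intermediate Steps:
H = 257641 (H = 45126 + 212515 = 257641)
((j/(-250873) + 39118/5520) - 58751)/(H + √(-115669 - 28217)) = ((29086/(-250873) + 39118/5520) - 58751)/(257641 + √(-115669 - 28217)) = ((29086*(-1/250873) + 39118*(1/5520)) - 58751)/(257641 + √(-143886)) = ((-29086/250873 + 19559/2760) - 58751)/(257641 + I*√143886) = (4826547647/692409480 - 58751)/(257641 + I*√143886) = -40674922811833/(692409480*(257641 + I*√143886))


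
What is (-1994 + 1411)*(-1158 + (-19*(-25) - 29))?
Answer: 415096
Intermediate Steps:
(-1994 + 1411)*(-1158 + (-19*(-25) - 29)) = -583*(-1158 + (475 - 29)) = -583*(-1158 + 446) = -583*(-712) = 415096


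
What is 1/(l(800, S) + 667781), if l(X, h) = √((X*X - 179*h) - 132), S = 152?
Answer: 667781/445930851301 - 2*√153165/445930851301 ≈ 1.4957e-6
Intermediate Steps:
l(X, h) = √(-132 + X² - 179*h) (l(X, h) = √((X² - 179*h) - 132) = √(-132 + X² - 179*h))
1/(l(800, S) + 667781) = 1/(√(-132 + 800² - 179*152) + 667781) = 1/(√(-132 + 640000 - 27208) + 667781) = 1/(√612660 + 667781) = 1/(2*√153165 + 667781) = 1/(667781 + 2*√153165)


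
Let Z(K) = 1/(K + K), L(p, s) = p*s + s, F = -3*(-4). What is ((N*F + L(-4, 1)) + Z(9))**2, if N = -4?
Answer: 840889/324 ≈ 2595.3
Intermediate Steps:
F = 12
L(p, s) = s + p*s
Z(K) = 1/(2*K)
((N*F + L(-4, 1)) + Z(9))**2 = ((-4*12 + 1*(1 - 4)) + (1/2)/9)**2 = ((-48 + 1*(-3)) + (1/2)*(1/9))**2 = ((-48 - 3) + 1/18)**2 = (-51 + 1/18)**2 = (-917/18)**2 = 840889/324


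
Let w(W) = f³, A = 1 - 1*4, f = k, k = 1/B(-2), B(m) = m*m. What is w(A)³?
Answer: 1/262144 ≈ 3.8147e-6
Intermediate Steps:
B(m) = m²
k = ¼ (k = 1/((-2)²) = 1/4 = ¼ ≈ 0.25000)
f = ¼ ≈ 0.25000
A = -3 (A = 1 - 4 = -3)
w(W) = 1/64 (w(W) = (¼)³ = 1/64)
w(A)³ = (1/64)³ = 1/262144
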